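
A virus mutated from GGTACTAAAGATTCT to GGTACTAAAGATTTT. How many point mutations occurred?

Differing positions: 14. Hamming distance = 1.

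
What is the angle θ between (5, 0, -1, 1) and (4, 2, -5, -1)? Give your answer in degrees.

With u = (5, 0, -1, 1), v = (4, 2, -5, -1):
u·v = 5·4 + 0·2 + (-1)·(-5) + 1·(-1) = 20 + 0 + 5 + (-1) = 24.
|u| = √(5² + 0² + (-1)² + 1²) = √27, |v| = √(4² + 2² + (-5)² + (-1)²) = √46, so |u||v| = √(27·46) = √1242.
cos θ = (u·v)/(|u||v|) = 24/√1242 ≈ 0.681005
θ = arccos(0.681005) ≈ 47.08°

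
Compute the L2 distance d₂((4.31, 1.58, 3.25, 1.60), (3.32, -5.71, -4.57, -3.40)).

√(Σ(x_i - y_i)²) = √((4.31 - 3.32)² + (1.58 - (-5.71))² + (3.25 - (-4.57))² + (1.6 - (-3.4))²)
= √(0.99² + 7.29² + 7.82² + 5²) = √(0.9801 + 53.1441 + 61.1524 + 25) = √140.2766 ≈ 11.8438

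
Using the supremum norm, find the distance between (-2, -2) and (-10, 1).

max(|x_i - y_i|) = max(|-2 - (-10)|, |-2 - 1|) = max(8, 3) = 8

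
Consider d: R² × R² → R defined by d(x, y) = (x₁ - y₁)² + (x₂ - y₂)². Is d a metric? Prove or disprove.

No. The squared Euclidean distance fails the triangle inequality. Counterexample: x = (0, 0), y = (1, 2), z = (2, 4). d(x,z) = 2² + 4² = 20, but d(x,y) + d(y,z) = (1² + 2²) + (1² + 2²) = 5 + 5 = 10. Since 20 > 10, the triangle inequality is violated. (Note: √d, the ordinary Euclidean distance, IS a metric.)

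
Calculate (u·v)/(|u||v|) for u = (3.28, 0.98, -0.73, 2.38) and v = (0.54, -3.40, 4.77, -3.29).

With u = (3.28, 0.98, -0.73, 2.38), v = (0.54, -3.40, 4.77, -3.29):
u·v = 3.28·0.54 + 0.98·(-3.4) + (-0.73)·4.77 + 2.38·(-3.29) = 1.7712 + (-3.332) + (-3.4821) + (-7.8302) = -12.8731.
|u| = √(3.28² + 0.98² + (-0.73)² + 2.38²) = √(10.7584 + 0.9604 + 0.5329 + 5.6644) = √17.9161, |v| = √(0.54² + (-3.4)² + 4.77² + (-3.29)²) = √(0.2916 + 11.56 + 22.7529 + 10.8241) = √45.4286.
cos θ = (u·v)/(|u||v|) = -12.8731/(√17.9161·√45.4286) ≈ -0.4512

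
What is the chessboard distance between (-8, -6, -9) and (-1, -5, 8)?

max(|x_i - y_i|) = max(|-8 - (-1)|, |-6 - (-5)|, |-9 - 8|) = max(7, 1, 17) = 17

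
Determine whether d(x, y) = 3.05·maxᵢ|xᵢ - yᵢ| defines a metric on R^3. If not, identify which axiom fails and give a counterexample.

Yes. The L∞ (Chebyshev) norm induces a metric on R^3, and multiplying a metric by a positive constant 3.05 > 0 preserves all four axioms: non-negativity (3.05·||x-y|| ≥ 0), identity (3.05·||x-y|| = 0 ⟺ ||x-y|| = 0 ⟺ x = y), symmetry (||x-y|| = ||y-x||), and the triangle inequality (3.05·||x-z|| ≤ 3.05·||x-y|| + 3.05·||y-z||). So d is a metric.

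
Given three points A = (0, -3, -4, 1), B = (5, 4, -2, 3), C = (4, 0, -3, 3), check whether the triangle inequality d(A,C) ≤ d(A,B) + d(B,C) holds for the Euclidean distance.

d(A,B) = √(5² + 7² + 2² + 2²) = √82 ≈ 9.0554, d(B,C) = √(1² + 4² + 1² + 0²) = √18 ≈ 4.2426, d(A,C) = √(4² + 3² + 1² + 2²) = √30 ≈ 5.4772.
d(A,C) ≈ 5.4772 ≤ 9.0554 + 4.2426 = 13.298. Triangle inequality is satisfied.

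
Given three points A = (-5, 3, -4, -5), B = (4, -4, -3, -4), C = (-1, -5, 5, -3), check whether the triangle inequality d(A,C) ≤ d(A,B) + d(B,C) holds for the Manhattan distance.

d(A,B) = 9 + 7 + 1 + 1 = 18, d(B,C) = 5 + 1 + 8 + 1 = 15, d(A,C) = 4 + 8 + 9 + 2 = 23.
d(A,C) = 23 ≤ 18 + 15 = 33. Triangle inequality is satisfied.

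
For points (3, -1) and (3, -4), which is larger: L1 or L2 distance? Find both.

L1 = |3 - 3| + |-1 - (-4)| = 0 + 3 = 3
L2 = √(0² + 3²) = √9 = 3
L1 ≥ L2 always (equality iff movement is along one axis); L1 = L2 here (movement is along a single axis).
Ratio L1/L2 = 3/3 = 1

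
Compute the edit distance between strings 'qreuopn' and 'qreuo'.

Let D[i][j] be the edit distance between the first i characters of 'qreuopn' and the first j characters of 'qreuo', with D[i][0] = i, D[0][j] = j, and D[i][j] = D[i-1][j-1] if the characters match, else 1 + min(D[i-1][j], D[i][j-1], D[i-1][j-1]). Filling the table (rows: prefixes of 'qreuopn', columns: prefixes of 'qreuo'):
     ε  q  r  e  u  o
  ε  0  1  2  3  4  5
  q  1  0  1  2  3  4
  r  2  1  0  1  2  3
  e  3  2  1  0  1  2
  u  4  3  2  1  0  1
  o  5  4  3  2  1  0
  p  6  5  4  3  2  1
  n  7  6  5  4  3  2
The bottom-right entry gives D[7][5] = 2, so no sequence of fewer than 2 edits works. Backtracking through the table gives one optimal edit sequence (2 edits):
  qreuopn → qreuon (del p @6)
  qreuon → qreuo (del n @6)
Edit distance = 2.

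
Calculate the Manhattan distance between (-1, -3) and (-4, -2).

Σ|x_i - y_i| = |-1 - (-4)| + |-3 - (-2)| = 3 + 1 = 4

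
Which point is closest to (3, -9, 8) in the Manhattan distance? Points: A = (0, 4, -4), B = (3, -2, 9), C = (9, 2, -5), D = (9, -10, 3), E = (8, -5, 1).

Distances: d(A) = 28, d(B) = 8, d(C) = 30, d(D) = 12, d(E) = 16. Nearest: B = (3, -2, 9) with distance 8.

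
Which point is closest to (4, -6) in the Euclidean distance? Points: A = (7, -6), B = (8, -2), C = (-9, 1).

Distances: d(A) = 3, d(B) ≈ 5.6569, d(C) ≈ 14.7648. Nearest: A = (7, -6) with distance 3.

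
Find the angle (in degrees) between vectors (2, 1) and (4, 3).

With u = (2, 1), v = (4, 3):
u·v = 2·4 + 1·3 = 8 + 3 = 11.
|u| = √(2² + 1²) = √5, |v| = √(4² + 3²) = √25, so |u||v| = √(5·25) = √125.
cos θ = (u·v)/(|u||v|) = 11/√125 ≈ 0.98387
θ = arccos(0.98387) ≈ 10.3°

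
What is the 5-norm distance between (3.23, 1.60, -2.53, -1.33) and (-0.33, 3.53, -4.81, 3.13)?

(Σ|x_i - y_i|^5)^(1/5) = (|3.23 - (-0.33)|^5 + |1.6 - 3.53|^5 + |-2.53 - (-4.81)|^5 + |-1.33 - 3.13|^5)^(1/5)
= (3.56^5 + 1.93^5 + 2.28^5 + 4.46^5)^(1/5) ≈ (571.8077 + 26.7785 + 61.6133 + 1764.7138)^(1/5) = (2424.9133)^(1/5) ≈ 4.7527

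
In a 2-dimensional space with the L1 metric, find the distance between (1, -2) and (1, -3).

Σ|x_i - y_i| = |1 - 1| + |-2 - (-3)| = 0 + 1 = 1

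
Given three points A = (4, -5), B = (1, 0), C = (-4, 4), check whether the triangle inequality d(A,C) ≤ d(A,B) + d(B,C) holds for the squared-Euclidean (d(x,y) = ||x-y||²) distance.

d(A,B) = 3² + 5² = 34, d(B,C) = 5² + 4² = 41, d(A,C) = 8² + 9² = 145.
d(A,C) = 145 > 34 + 41 = 75. Triangle inequality is VIOLATED. (Squared-Euclidean is not a metric — this is a counterexample.)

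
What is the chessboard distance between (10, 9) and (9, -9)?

max(|x_i - y_i|) = max(|10 - 9|, |9 - (-9)|) = max(1, 18) = 18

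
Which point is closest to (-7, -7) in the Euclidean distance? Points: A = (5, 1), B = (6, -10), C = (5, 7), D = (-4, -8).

Distances: d(A) ≈ 14.4222, d(B) ≈ 13.3417, d(C) ≈ 18.4391, d(D) ≈ 3.1623. Nearest: D = (-4, -8) with distance 3.1623.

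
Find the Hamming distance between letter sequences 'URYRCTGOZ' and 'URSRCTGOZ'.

Differing positions: 3. Hamming distance = 1.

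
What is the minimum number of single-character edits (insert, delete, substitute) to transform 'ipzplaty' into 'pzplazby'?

Let D[i][j] be the edit distance between the first i characters of 'ipzplaty' and the first j characters of 'pzplazby', with D[i][0] = i, D[0][j] = j, and D[i][j] = D[i-1][j-1] if the characters match, else 1 + min(D[i-1][j], D[i][j-1], D[i-1][j-1]). Filling the table (rows: prefixes of 'ipzplaty', columns: prefixes of 'pzplazby'):
     ε  p  z  p  l  a  z  b  y
  ε  0  1  2  3  4  5  6  7  8
  i  1  1  2  3  4  5  6  7  8
  p  2  1  2  2  3  4  5  6  7
  z  3  2  1  2  3  4  4  5  6
  p  4  3  2  1  2  3  4  5  6
  l  5  4  3  2  1  2  3  4  5
  a  6  5  4  3  2  1  2  3  4
  t  7  6  5  4  3  2  2  3  4
  y  8  7  6  5  4  3  3  3  3
The bottom-right entry gives D[8][8] = 3, so no sequence of fewer than 3 edits works. Backtracking through the table gives one optimal edit sequence (3 edits):
  ipzplaty → pzplaty (del i @1)
  pzplaty → pzplazty (ins z @6)
  pzplazty → pzplazby (sub t→b @7)
Edit distance = 3.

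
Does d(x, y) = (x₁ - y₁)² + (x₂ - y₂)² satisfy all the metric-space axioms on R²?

No. The squared Euclidean distance fails the triangle inequality. Counterexample: x = (0, 0), y = (4, 3), z = (8, 6). d(x,z) = 8² + 6² = 100, but d(x,y) + d(y,z) = (4² + 3²) + (4² + 3²) = 25 + 25 = 50. Since 100 > 50, the triangle inequality is violated. (Note: √d, the ordinary Euclidean distance, IS a metric.)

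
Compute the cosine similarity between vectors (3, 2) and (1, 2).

With u = (3, 2), v = (1, 2):
u·v = 3·1 + 2·2 = 3 + 4 = 7.
|u| = √(3² + 2²) = √13, |v| = √(1² + 2²) = √5, so |u||v| = √(13·5) = √65.
cos θ = (u·v)/(|u||v|) = 7/√65 ≈ 0.8682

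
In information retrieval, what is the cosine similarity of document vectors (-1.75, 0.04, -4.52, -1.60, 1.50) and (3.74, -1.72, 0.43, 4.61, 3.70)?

With u = (-1.75, 0.04, -4.52, -1.60, 1.50), v = (3.74, -1.72, 0.43, 4.61, 3.70):
u·v = (-1.75)·3.74 + 0.04·(-1.72) + (-4.52)·0.43 + (-1.6)·4.61 + 1.5·3.7 = (-6.545) + (-0.0688) + (-1.9436) + (-7.376) + 5.55 = -10.3834.
|u| = √((-1.75)² + 0.04² + (-4.52)² + (-1.6)² + 1.5²) = √(3.0625 + 0.0016 + 20.4304 + 2.56 + 2.25) = √28.3045, |v| = √(3.74² + (-1.72)² + 0.43² + 4.61² + 3.7²) = √(13.9876 + 2.9584 + 0.1849 + 21.2521 + 13.69) = √52.073.
cos θ = (u·v)/(|u||v|) = -10.3834/(√28.3045·√52.073) ≈ -0.2705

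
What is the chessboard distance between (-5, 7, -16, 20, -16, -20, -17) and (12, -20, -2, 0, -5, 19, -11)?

max(|x_i - y_i|) = max(|-5 - 12|, |7 - (-20)|, |-16 - (-2)|, |20 - 0|, |-16 - (-5)|, |-20 - 19|, |-17 - (-11)|) = max(17, 27, 14, 20, 11, 39, 6) = 39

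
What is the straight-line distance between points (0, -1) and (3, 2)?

√(Σ(x_i - y_i)²) = √((0 - 3)² + (-1 - 2)²)
= √((-3)² + (-3)²) = √(9 + 9) = √18 ≈ 4.2426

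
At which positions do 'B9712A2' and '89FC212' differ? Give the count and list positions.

Differing positions: 1, 3, 4, 6. Hamming distance = 4.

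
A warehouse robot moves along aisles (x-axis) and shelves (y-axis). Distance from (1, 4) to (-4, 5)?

Σ|x_i - y_i| = |1 - (-4)| + |4 - 5| = 5 + 1 = 6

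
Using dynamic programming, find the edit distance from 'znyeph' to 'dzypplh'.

Let D[i][j] be the edit distance between the first i characters of 'znyeph' and the first j characters of 'dzypplh', with D[i][0] = i, D[0][j] = j, and D[i][j] = D[i-1][j-1] if the characters match, else 1 + min(D[i-1][j], D[i][j-1], D[i-1][j-1]). Filling the table (rows: prefixes of 'znyeph', columns: prefixes of 'dzypplh'):
     ε  d  z  y  p  p  l  h
  ε  0  1  2  3  4  5  6  7
  z  1  1  1  2  3  4  5  6
  n  2  2  2  2  3  4  5  6
  y  3  3  3  2  3  4  5  6
  e  4  4  4  3  3  4  5  6
  p  5  5  5  4  3  3  4  5
  h  6  6  6  5  4  4  4  4
The bottom-right entry gives D[6][7] = 4, so no sequence of fewer than 4 edits works. Backtracking through the table gives one optimal edit sequence (4 edits):
  znyeph → dnyeph (sub z→d @1)
  dnyeph → dzyeph (sub n→z @2)
  dzyeph → dzypph (sub e→p @4)
  dzypph → dzypplh (ins l @6)
Edit distance = 4.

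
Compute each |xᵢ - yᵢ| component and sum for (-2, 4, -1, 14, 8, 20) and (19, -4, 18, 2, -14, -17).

Σ|x_i - y_i| = |-2 - 19| + |4 - (-4)| + |-1 - 18| + |14 - 2| + |8 - (-14)| + |20 - (-17)| = 21 + 8 + 19 + 12 + 22 + 37 = 119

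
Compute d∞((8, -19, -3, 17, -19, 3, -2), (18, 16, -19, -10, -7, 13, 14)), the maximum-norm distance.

max(|x_i - y_i|) = max(|8 - 18|, |-19 - 16|, |-3 - (-19)|, |17 - (-10)|, |-19 - (-7)|, |3 - 13|, |-2 - 14|) = max(10, 35, 16, 27, 12, 10, 16) = 35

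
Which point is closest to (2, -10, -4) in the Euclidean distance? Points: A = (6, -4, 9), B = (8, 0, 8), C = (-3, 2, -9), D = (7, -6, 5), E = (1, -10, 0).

Distances: d(A) ≈ 14.8661, d(B) ≈ 16.7332, d(C) ≈ 13.9284, d(D) ≈ 11.0454, d(E) ≈ 4.1231. Nearest: E = (1, -10, 0) with distance 4.1231.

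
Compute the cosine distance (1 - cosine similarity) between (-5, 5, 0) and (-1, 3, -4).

With u = (-5, 5, 0), v = (-1, 3, -4):
u·v = (-5)·(-1) + 5·3 + 0·(-4) = 5 + 15 + 0 = 20.
|u| = √((-5)² + 5² + 0²) = √50, |v| = √((-1)² + 3² + (-4)²) = √26, so |u||v| = √(50·26) = √1300.
cos θ = (u·v)/(|u||v|) = 20/√1300 ≈ 0.5547
Cosine distance = 1 - cos θ ≈ 1 - 0.5547 = 0.4453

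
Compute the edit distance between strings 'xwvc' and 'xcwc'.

Let D[i][j] be the edit distance between the first i characters of 'xwvc' and the first j characters of 'xcwc', with D[i][0] = i, D[0][j] = j, and D[i][j] = D[i-1][j-1] if the characters match, else 1 + min(D[i-1][j], D[i][j-1], D[i-1][j-1]). Filling the table (rows: prefixes of 'xwvc', columns: prefixes of 'xcwc'):
     ε  x  c  w  c
  ε  0  1  2  3  4
  x  1  0  1  2  3
  w  2  1  1  1  2
  v  3  2  2  2  2
  c  4  3  2  3  2
The bottom-right entry gives D[4][4] = 2, so no sequence of fewer than 2 edits works. Backtracking through the table gives one optimal edit sequence (2 edits):
  xwvc → xcvc (sub w→c @2)
  xcvc → xcwc (sub v→w @3)
Edit distance = 2.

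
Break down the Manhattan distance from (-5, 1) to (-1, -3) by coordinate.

Σ|x_i - y_i| = |-5 - (-1)| + |1 - (-3)| = 4 + 4 = 8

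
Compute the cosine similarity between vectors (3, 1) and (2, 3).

With u = (3, 1), v = (2, 3):
u·v = 3·2 + 1·3 = 6 + 3 = 9.
|u| = √(3² + 1²) = √10, |v| = √(2² + 3²) = √13, so |u||v| = √(10·13) = √130.
cos θ = (u·v)/(|u||v|) = 9/√130 ≈ 0.7894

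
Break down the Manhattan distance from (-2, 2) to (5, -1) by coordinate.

Σ|x_i - y_i| = |-2 - 5| + |2 - (-1)| = 7 + 3 = 10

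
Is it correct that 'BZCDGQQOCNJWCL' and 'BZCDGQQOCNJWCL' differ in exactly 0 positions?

Differing positions: none. Hamming distance = 0, so the claim is true.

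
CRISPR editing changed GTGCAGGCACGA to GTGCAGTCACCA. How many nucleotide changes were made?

Differing positions: 7, 11. Hamming distance = 2.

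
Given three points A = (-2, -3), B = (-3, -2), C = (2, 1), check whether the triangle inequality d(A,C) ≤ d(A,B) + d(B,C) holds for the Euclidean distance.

d(A,B) = √(1² + 1²) = √2 ≈ 1.4142, d(B,C) = √(5² + 3²) = √34 ≈ 5.831, d(A,C) = √(4² + 4²) = √32 ≈ 5.6569.
d(A,C) ≈ 5.6569 ≤ 1.4142 + 5.831 = 7.2452. Triangle inequality is satisfied.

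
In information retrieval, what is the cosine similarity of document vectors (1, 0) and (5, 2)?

With u = (1, 0), v = (5, 2):
u·v = 1·5 + 0·2 = 5 + 0 = 5.
|u| = √(1² + 0²) = √1, |v| = √(5² + 2²) = √29, so |u||v| = √(1·29) = √29.
cos θ = (u·v)/(|u||v|) = 5/√29 ≈ 0.9285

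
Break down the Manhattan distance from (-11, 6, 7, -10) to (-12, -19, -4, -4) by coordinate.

Σ|x_i - y_i| = |-11 - (-12)| + |6 - (-19)| + |7 - (-4)| + |-10 - (-4)| = 1 + 25 + 11 + 6 = 43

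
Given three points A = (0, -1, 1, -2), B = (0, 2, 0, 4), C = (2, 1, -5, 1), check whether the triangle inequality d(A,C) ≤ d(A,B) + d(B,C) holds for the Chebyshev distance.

d(A,B) = max(0, 3, 1, 6) = 6, d(B,C) = max(2, 1, 5, 3) = 5, d(A,C) = max(2, 2, 6, 3) = 6.
d(A,C) = 6 ≤ 6 + 5 = 11. Triangle inequality is satisfied.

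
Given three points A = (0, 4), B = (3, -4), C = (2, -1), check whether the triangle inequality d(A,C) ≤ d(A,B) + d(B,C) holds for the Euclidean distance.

d(A,B) = √(3² + 8²) = √73 ≈ 8.544, d(B,C) = √(1² + 3²) = √10 ≈ 3.1623, d(A,C) = √(2² + 5²) = √29 ≈ 5.3852.
d(A,C) ≈ 5.3852 ≤ 8.544 + 3.1623 = 11.7063. Triangle inequality is satisfied.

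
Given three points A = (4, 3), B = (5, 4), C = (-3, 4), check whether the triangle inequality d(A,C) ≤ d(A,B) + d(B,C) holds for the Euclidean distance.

d(A,B) = √(1² + 1²) = √2 ≈ 1.4142, d(B,C) = √(8² + 0²) = √64 = 8, d(A,C) = √(7² + 1²) = √50 ≈ 7.0711.
d(A,C) ≈ 7.0711 ≤ 1.4142 + 8 = 9.4142. Triangle inequality is satisfied.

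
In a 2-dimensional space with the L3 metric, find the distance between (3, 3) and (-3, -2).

(Σ|x_i - y_i|^3)^(1/3) = (|3 - (-3)|^3 + |3 - (-2)|^3)^(1/3)
= (6^3 + 5^3)^(1/3) = (216 + 125)^(1/3) = (341)^(1/3) ≈ 6.9864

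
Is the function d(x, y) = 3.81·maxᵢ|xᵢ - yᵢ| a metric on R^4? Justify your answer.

Yes. The L∞ (Chebyshev) norm induces a metric on R^4, and multiplying a metric by a positive constant 3.81 > 0 preserves all four axioms: non-negativity (3.81·||x-y|| ≥ 0), identity (3.81·||x-y|| = 0 ⟺ ||x-y|| = 0 ⟺ x = y), symmetry (||x-y|| = ||y-x||), and the triangle inequality (3.81·||x-z|| ≤ 3.81·||x-y|| + 3.81·||y-z||). So d is a metric.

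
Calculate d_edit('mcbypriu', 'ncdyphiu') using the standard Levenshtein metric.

Let D[i][j] be the edit distance between the first i characters of 'mcbypriu' and the first j characters of 'ncdyphiu', with D[i][0] = i, D[0][j] = j, and D[i][j] = D[i-1][j-1] if the characters match, else 1 + min(D[i-1][j], D[i][j-1], D[i-1][j-1]). Filling the table (rows: prefixes of 'mcbypriu', columns: prefixes of 'ncdyphiu'):
     ε  n  c  d  y  p  h  i  u
  ε  0  1  2  3  4  5  6  7  8
  m  1  1  2  3  4  5  6  7  8
  c  2  2  1  2  3  4  5  6  7
  b  3  3  2  2  3  4  5  6  7
  y  4  4  3  3  2  3  4  5  6
  p  5  5  4  4  3  2  3  4  5
  r  6  6  5  5  4  3  3  4  5
  i  7  7  6  6  5  4  4  3  4
  u  8  8  7  7  6  5  5  4  3
The bottom-right entry gives D[8][8] = 3, so no sequence of fewer than 3 edits works. Backtracking through the table gives one optimal edit sequence (3 edits):
  mcbypriu → ncbypriu (sub m→n @1)
  ncbypriu → ncdypriu (sub b→d @3)
  ncdypriu → ncdyphiu (sub r→h @6)
Edit distance = 3.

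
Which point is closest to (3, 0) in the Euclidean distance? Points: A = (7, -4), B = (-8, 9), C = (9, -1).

Distances: d(A) ≈ 5.6569, d(B) ≈ 14.2127, d(C) ≈ 6.0828. Nearest: A = (7, -4) with distance 5.6569.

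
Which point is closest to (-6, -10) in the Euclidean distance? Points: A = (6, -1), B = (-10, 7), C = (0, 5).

Distances: d(A) = 15, d(B) ≈ 17.4642, d(C) ≈ 16.1555. Nearest: A = (6, -1) with distance 15.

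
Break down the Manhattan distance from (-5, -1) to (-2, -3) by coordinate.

Σ|x_i - y_i| = |-5 - (-2)| + |-1 - (-3)| = 3 + 2 = 5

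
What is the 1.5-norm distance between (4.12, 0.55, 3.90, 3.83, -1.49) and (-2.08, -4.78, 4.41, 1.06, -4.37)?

(Σ|x_i - y_i|^1.5)^(1/1.5) = (|4.12 - (-2.08)|^1.5 + |0.55 - (-4.78)|^1.5 + |3.9 - 4.41|^1.5 + |3.83 - 1.06|^1.5 + |-1.49 - (-4.37)|^1.5)^(1/1.5)
= (6.2^1.5 + 5.33^1.5 + 0.51^1.5 + 2.77^1.5 + 2.88^1.5)^(1/1.5) ≈ (15.4379 + 12.3053 + 0.3642 + 4.6102 + 4.8875)^(1/1.5) = (37.6051)^(1/1.5) ≈ 11.2244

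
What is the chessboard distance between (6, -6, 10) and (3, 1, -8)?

max(|x_i - y_i|) = max(|6 - 3|, |-6 - 1|, |10 - (-8)|) = max(3, 7, 18) = 18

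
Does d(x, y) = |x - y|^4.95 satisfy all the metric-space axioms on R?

No. d(x,y) = |x-y|^4.95 fails the triangle inequality since p = 4.95 > 1. Counterexample: x = -2, y = 0, z = 4. d(x,z) = |-2 - 4|^4.95 = 6^4.95 ≈ 7109.6577, but d(x,y) + d(y,z) = 2^4.95 + 4^4.95 ≈ 30.91 + 955.4258 = 986.3358. Since 7109.6577 > 986.3358, the triangle inequality is violated.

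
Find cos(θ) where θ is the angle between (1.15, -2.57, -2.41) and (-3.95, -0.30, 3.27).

With u = (1.15, -2.57, -2.41), v = (-3.95, -0.30, 3.27):
u·v = 1.15·(-3.95) + (-2.57)·(-0.3) + (-2.41)·3.27 = (-4.5425) + 0.771 + (-7.8807) = -11.6522.
|u| = √(1.15² + (-2.57)² + (-2.41)²) = √(1.3225 + 6.6049 + 5.8081) = √13.7355, |v| = √((-3.95)² + (-0.3)² + 3.27²) = √(15.6025 + 0.09 + 10.6929) = √26.3854.
cos θ = (u·v)/(|u||v|) = -11.6522/(√13.7355·√26.3854) ≈ -0.6121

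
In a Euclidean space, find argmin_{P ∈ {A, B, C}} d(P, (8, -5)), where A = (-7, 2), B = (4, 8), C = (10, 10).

Distances: d(A) ≈ 16.5529, d(B) ≈ 13.6015, d(C) ≈ 15.1327. Nearest: B = (4, 8) with distance 13.6015.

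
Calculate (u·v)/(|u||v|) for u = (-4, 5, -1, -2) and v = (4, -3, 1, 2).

With u = (-4, 5, -1, -2), v = (4, -3, 1, 2):
u·v = (-4)·4 + 5·(-3) + (-1)·1 + (-2)·2 = (-16) + (-15) + (-1) + (-4) = -36.
|u| = √((-4)² + 5² + (-1)² + (-2)²) = √46, |v| = √(4² + (-3)² + 1² + 2²) = √30, so |u||v| = √(46·30) = √1380.
cos θ = (u·v)/(|u||v|) = -36/√1380 ≈ -0.9691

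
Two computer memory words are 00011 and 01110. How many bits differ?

Differing positions: 2, 3, 5. Hamming distance = 3.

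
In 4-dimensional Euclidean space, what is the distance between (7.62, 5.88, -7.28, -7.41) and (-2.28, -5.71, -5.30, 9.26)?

√(Σ(x_i - y_i)²) = √((7.62 - (-2.28))² + (5.88 - (-5.71))² + (-7.28 - (-5.3))² + (-7.41 - 9.26)²)
= √(9.9² + 11.59² + (-1.98)² + (-16.67)²) = √(98.01 + 134.3281 + 3.9204 + 277.8889) = √514.1474 ≈ 22.6748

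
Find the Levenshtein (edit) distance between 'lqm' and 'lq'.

Let D[i][j] be the edit distance between the first i characters of 'lqm' and the first j characters of 'lq', with D[i][0] = i, D[0][j] = j, and D[i][j] = D[i-1][j-1] if the characters match, else 1 + min(D[i-1][j], D[i][j-1], D[i-1][j-1]). Filling the table (rows: prefixes of 'lqm', columns: prefixes of 'lq'):
     ε  l  q
  ε  0  1  2
  l  1  0  1
  q  2  1  0
  m  3  2  1
The bottom-right entry gives D[3][2] = 1, so no sequence of fewer than 1 edit works. Backtracking through the table gives one optimal edit sequence (1 edit):
  lqm → lq (del m @3)
Edit distance = 1.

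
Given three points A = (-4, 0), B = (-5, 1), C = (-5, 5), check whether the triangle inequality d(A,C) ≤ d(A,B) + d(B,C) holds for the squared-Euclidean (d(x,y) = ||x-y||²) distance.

d(A,B) = 1² + 1² = 2, d(B,C) = 0² + 4² = 16, d(A,C) = 1² + 5² = 26.
d(A,C) = 26 > 2 + 16 = 18. Triangle inequality is VIOLATED. (Squared-Euclidean is not a metric — this is a counterexample.)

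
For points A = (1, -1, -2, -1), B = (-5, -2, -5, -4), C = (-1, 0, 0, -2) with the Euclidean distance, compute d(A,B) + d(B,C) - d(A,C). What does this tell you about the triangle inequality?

d(A,B) = √(6² + 1² + 3² + 3²) = √55 ≈ 7.4162, d(B,C) = √(4² + 2² + 5² + 2²) = √49 = 7, d(A,C) = √(2² + 1² + 2² + 1²) = √10 ≈ 3.1623.
d(A,B) + d(B,C) - d(A,C) = 7.4162 + 7 - 3.1623 = 14.4162 - 3.1623 = 11.2539 (to 4 decimal places). This is ≥ 0, so the triangle inequality holds for these points.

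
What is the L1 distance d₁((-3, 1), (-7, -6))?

Σ|x_i - y_i| = |-3 - (-7)| + |1 - (-6)| = 4 + 7 = 11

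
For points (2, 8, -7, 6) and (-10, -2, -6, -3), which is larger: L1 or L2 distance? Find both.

L1 = |2 - (-10)| + |8 - (-2)| + |-7 - (-6)| + |6 - (-3)| = 12 + 10 + 1 + 9 = 32
L2 = √(12² + 10² + 1² + 9²) = √326 ≈ 18.0555
L1 ≥ L2 always (equality iff movement is along one axis); L1 > L2 here.
Ratio L1/L2 = 32/√326 ≈ 1.7723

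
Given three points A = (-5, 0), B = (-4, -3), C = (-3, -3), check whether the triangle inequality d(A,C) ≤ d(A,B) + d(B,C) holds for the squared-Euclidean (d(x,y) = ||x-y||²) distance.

d(A,B) = 1² + 3² = 10, d(B,C) = 1² + 0² = 1, d(A,C) = 2² + 3² = 13.
d(A,C) = 13 > 10 + 1 = 11. Triangle inequality is VIOLATED. (Squared-Euclidean is not a metric — this is a counterexample.)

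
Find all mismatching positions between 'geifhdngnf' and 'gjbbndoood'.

Differing positions: 2, 3, 4, 5, 7, 8, 9, 10. Hamming distance = 8.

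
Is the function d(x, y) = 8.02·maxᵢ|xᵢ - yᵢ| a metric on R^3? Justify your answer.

Yes. The L∞ (Chebyshev) norm induces a metric on R^3, and multiplying a metric by a positive constant 8.02 > 0 preserves all four axioms: non-negativity (8.02·||x-y|| ≥ 0), identity (8.02·||x-y|| = 0 ⟺ ||x-y|| = 0 ⟺ x = y), symmetry (||x-y|| = ||y-x||), and the triangle inequality (8.02·||x-z|| ≤ 8.02·||x-y|| + 8.02·||y-z||). So d is a metric.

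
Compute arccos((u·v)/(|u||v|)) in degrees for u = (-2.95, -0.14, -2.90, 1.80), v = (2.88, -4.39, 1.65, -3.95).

With u = (-2.95, -0.14, -2.90, 1.80), v = (2.88, -4.39, 1.65, -3.95):
u·v = (-2.95)·2.88 + (-0.14)·(-4.39) + (-2.9)·1.65 + 1.8·(-3.95) = (-8.496) + 0.6146 + (-4.785) + (-7.11) = -19.7764.
|u| = √((-2.95)² + (-0.14)² + (-2.9)² + 1.8²) = √(8.7025 + 0.0196 + 8.41 + 3.24) = √20.3721, |v| = √(2.88² + (-4.39)² + 1.65² + (-3.95)²) = √(8.2944 + 19.2721 + 2.7225 + 15.6025) = √45.8915.
cos θ = (u·v)/(|u||v|) = -19.7764/(√20.3721·√45.8915) ≈ -0.64679
θ = arccos(-0.64679) ≈ 130.3°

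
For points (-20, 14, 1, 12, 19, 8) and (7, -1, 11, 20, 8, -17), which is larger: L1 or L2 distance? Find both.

L1 = |-20 - 7| + |14 - (-1)| + |1 - 11| + |12 - 20| + |19 - 8| + |8 - (-17)| = 27 + 15 + 10 + 8 + 11 + 25 = 96
L2 = √(27² + 15² + 10² + 8² + 11² + 25²) = √1864 ≈ 43.1741
L1 ≥ L2 always (equality iff movement is along one axis); L1 > L2 here.
Ratio L1/L2 = 96/√1864 ≈ 2.2236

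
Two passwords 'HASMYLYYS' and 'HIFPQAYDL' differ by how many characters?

Differing positions: 2, 3, 4, 5, 6, 8, 9. Hamming distance = 7.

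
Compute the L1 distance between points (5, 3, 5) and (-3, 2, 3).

Σ|x_i - y_i| = |5 - (-3)| + |3 - 2| + |5 - 3| = 8 + 1 + 2 = 11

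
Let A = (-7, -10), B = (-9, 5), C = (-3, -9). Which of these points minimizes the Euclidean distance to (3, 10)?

Distances: d(A) ≈ 22.3607, d(B) = 13, d(C) ≈ 19.9249. Nearest: B = (-9, 5) with distance 13.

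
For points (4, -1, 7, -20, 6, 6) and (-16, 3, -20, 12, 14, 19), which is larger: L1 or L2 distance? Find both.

L1 = |4 - (-16)| + |-1 - 3| + |7 - (-20)| + |-20 - 12| + |6 - 14| + |6 - 19| = 20 + 4 + 27 + 32 + 8 + 13 = 104
L2 = √(20² + 4² + 27² + 32² + 8² + 13²) = √2402 ≈ 49.0102
L1 ≥ L2 always (equality iff movement is along one axis); L1 > L2 here.
Ratio L1/L2 = 104/√2402 ≈ 2.122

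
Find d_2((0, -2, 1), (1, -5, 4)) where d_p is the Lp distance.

(Σ|x_i - y_i|^2)^(1/2) = (|0 - 1|^2 + |-2 - (-5)|^2 + |1 - 4|^2)^(1/2)
= (1^2 + 3^2 + 3^2)^(1/2) = (1 + 9 + 9)^(1/2) = (19)^(1/2) ≈ 4.3589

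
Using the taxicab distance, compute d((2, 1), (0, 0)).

Σ|x_i - y_i| = |2 - 0| + |1 - 0| = 2 + 1 = 3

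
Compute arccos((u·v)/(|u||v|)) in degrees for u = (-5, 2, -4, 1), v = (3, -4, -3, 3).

With u = (-5, 2, -4, 1), v = (3, -4, -3, 3):
u·v = (-5)·3 + 2·(-4) + (-4)·(-3) + 1·3 = (-15) + (-8) + 12 + 3 = -8.
|u| = √((-5)² + 2² + (-4)² + 1²) = √46, |v| = √(3² + (-4)² + (-3)² + 3²) = √43, so |u||v| = √(46·43) = √1978.
cos θ = (u·v)/(|u||v|) = -8/√1978 ≈ -0.179878
θ = arccos(-0.179878) ≈ 100.36°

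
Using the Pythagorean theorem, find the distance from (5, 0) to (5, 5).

√(Σ(x_i - y_i)²) = √((5 - 5)² + (0 - 5)²)
= √(0² + (-5)²) = √(0 + 25) = √25 = 5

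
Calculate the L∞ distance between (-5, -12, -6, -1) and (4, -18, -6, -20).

max(|x_i - y_i|) = max(|-5 - 4|, |-12 - (-18)|, |-6 - (-6)|, |-1 - (-20)|) = max(9, 6, 0, 19) = 19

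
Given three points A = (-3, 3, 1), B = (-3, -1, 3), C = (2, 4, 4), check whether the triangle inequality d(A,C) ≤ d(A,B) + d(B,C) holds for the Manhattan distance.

d(A,B) = 0 + 4 + 2 = 6, d(B,C) = 5 + 5 + 1 = 11, d(A,C) = 5 + 1 + 3 = 9.
d(A,C) = 9 ≤ 6 + 11 = 17. Triangle inequality is satisfied.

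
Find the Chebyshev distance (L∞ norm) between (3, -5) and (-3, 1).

max(|x_i - y_i|) = max(|3 - (-3)|, |-5 - 1|) = max(6, 6) = 6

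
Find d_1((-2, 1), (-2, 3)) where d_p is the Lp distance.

Σ|x_i - y_i| = |-2 - (-2)| + |1 - 3| = 0 + 2 = 2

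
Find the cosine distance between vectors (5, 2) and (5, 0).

With u = (5, 2), v = (5, 0):
u·v = 5·5 + 2·0 = 25 + 0 = 25.
|u| = √(5² + 2²) = √29, |v| = √(5² + 0²) = √25, so |u||v| = √(29·25) = √725.
cos θ = (u·v)/(|u||v|) = 25/√725 ≈ 0.9285
Cosine distance = 1 - cos θ ≈ 1 - 0.9285 = 0.0715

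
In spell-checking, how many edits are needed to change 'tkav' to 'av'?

Let D[i][j] be the edit distance between the first i characters of 'tkav' and the first j characters of 'av', with D[i][0] = i, D[0][j] = j, and D[i][j] = D[i-1][j-1] if the characters match, else 1 + min(D[i-1][j], D[i][j-1], D[i-1][j-1]). Filling the table (rows: prefixes of 'tkav', columns: prefixes of 'av'):
     ε  a  v
  ε  0  1  2
  t  1  1  2
  k  2  2  2
  a  3  2  3
  v  4  3  2
The bottom-right entry gives D[4][2] = 2, so no sequence of fewer than 2 edits works. Backtracking through the table gives one optimal edit sequence (2 edits):
  tkav → kav (del t @1)
  kav → av (del k @1)
Edit distance = 2.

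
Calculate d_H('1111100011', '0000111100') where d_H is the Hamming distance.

Differing positions: 1, 2, 3, 4, 6, 7, 8, 9, 10. Hamming distance = 9.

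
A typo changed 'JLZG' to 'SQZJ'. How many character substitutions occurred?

Differing positions: 1, 2, 4. Hamming distance = 3.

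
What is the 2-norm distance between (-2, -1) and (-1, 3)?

(Σ|x_i - y_i|^2)^(1/2) = (|-2 - (-1)|^2 + |-1 - 3|^2)^(1/2)
= (1^2 + 4^2)^(1/2) = (1 + 16)^(1/2) = (17)^(1/2) ≈ 4.1231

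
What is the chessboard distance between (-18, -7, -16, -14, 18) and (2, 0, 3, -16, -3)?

max(|x_i - y_i|) = max(|-18 - 2|, |-7 - 0|, |-16 - 3|, |-14 - (-16)|, |18 - (-3)|) = max(20, 7, 19, 2, 21) = 21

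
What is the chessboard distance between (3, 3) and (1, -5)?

max(|x_i - y_i|) = max(|3 - 1|, |3 - (-5)|) = max(2, 8) = 8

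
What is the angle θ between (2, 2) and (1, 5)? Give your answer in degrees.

With u = (2, 2), v = (1, 5):
u·v = 2·1 + 2·5 = 2 + 10 = 12.
|u| = √(2² + 2²) = √8, |v| = √(1² + 5²) = √26, so |u||v| = √(8·26) = √208.
cos θ = (u·v)/(|u||v|) = 12/√208 ≈ 0.83205
θ = arccos(0.83205) ≈ 33.69°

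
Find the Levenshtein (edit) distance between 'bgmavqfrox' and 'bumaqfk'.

Let D[i][j] be the edit distance between the first i characters of 'bgmavqfrox' and the first j characters of 'bumaqfk', with D[i][0] = i, D[0][j] = j, and D[i][j] = D[i-1][j-1] if the characters match, else 1 + min(D[i-1][j], D[i][j-1], D[i-1][j-1]). Filling the table (rows: prefixes of 'bgmavqfrox', columns: prefixes of 'bumaqfk'):
     ε  b  u  m  a  q  f  k
  ε  0  1  2  3  4  5  6  7
  b  1  0  1  2  3  4  5  6
  g  2  1  1  2  3  4  5  6
  m  3  2  2  1  2  3  4  5
  a  4  3  3  2  1  2  3  4
  v  5  4  4  3  2  2  3  4
  q  6  5  5  4  3  2  3  4
  f  7  6  6  5  4  3  2  3
  r  8  7  7  6  5  4  3  3
  o  9  8  8  7  6  5  4  4
  x 10  9  9  8  7  6  5  5
The bottom-right entry gives D[10][7] = 5, so no sequence of fewer than 5 edits works. Backtracking through the table gives one optimal edit sequence (5 edits):
  bgmavqfrox → bumavqfrox (sub g→u @2)
  bumavqfrox → bumaqfrox (del v @5)
  bumaqfrox → bumaqfox (del r @7)
  bumaqfox → bumaqfx (del o @7)
  bumaqfx → bumaqfk (sub x→k @7)
Edit distance = 5.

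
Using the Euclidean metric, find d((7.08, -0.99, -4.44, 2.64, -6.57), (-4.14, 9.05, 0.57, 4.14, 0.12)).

√(Σ(x_i - y_i)²) = √((7.08 - (-4.14))² + (-0.99 - 9.05)² + (-4.44 - 0.57)² + (2.64 - 4.14)² + (-6.57 - 0.12)²)
= √(11.22² + (-10.04)² + (-5.01)² + (-1.5)² + (-6.69)²) = √(125.8884 + 100.8016 + 25.1001 + 2.25 + 44.7561) = √298.7962 ≈ 17.2857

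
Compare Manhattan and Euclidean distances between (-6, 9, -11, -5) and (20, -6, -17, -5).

L1 = |-6 - 20| + |9 - (-6)| + |-11 - (-17)| + |-5 - (-5)| = 26 + 15 + 6 + 0 = 47
L2 = √(26² + 15² + 6² + 0²) = √937 ≈ 30.6105
L1 ≥ L2 always (equality iff movement is along one axis); L1 > L2 here.
Ratio L1/L2 = 47/√937 ≈ 1.5354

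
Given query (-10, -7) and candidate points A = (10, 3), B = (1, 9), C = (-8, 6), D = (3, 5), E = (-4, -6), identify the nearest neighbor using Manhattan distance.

Distances: d(A) = 30, d(B) = 27, d(C) = 15, d(D) = 25, d(E) = 7. Nearest: E = (-4, -6) with distance 7.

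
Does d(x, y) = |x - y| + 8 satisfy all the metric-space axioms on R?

No. d fails identity of indiscernibles (specifically d(x,x) = 0): d(-4, -4) = |-4 - (-4)| + 8 = 0 + 8 = 8 ≠ 0.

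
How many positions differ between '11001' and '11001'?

Differing positions: none. Hamming distance = 0.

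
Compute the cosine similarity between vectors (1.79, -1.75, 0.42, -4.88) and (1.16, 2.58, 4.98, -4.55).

With u = (1.79, -1.75, 0.42, -4.88), v = (1.16, 2.58, 4.98, -4.55):
u·v = 1.79·1.16 + (-1.75)·2.58 + 0.42·4.98 + (-4.88)·(-4.55) = 2.0764 + (-4.515) + 2.0916 + 22.204 = 21.857.
|u| = √(1.79² + (-1.75)² + 0.42² + (-4.88)²) = √(3.2041 + 3.0625 + 0.1764 + 23.8144) = √30.2574, |v| = √(1.16² + 2.58² + 4.98² + (-4.55)²) = √(1.3456 + 6.6564 + 24.8004 + 20.7025) = √53.5049.
cos θ = (u·v)/(|u||v|) = 21.857/(√30.2574·√53.5049) ≈ 0.5432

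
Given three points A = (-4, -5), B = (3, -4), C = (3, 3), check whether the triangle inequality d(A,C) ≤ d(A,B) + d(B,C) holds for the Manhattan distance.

d(A,B) = 7 + 1 = 8, d(B,C) = 0 + 7 = 7, d(A,C) = 7 + 8 = 15.
d(A,C) = 15 ≤ 8 + 7 = 15. Triangle inequality is satisfied.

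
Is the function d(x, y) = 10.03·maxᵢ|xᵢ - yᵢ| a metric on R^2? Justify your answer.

Yes. The L∞ (Chebyshev) norm induces a metric on R^2, and multiplying a metric by a positive constant 10.03 > 0 preserves all four axioms: non-negativity (10.03·||x-y|| ≥ 0), identity (10.03·||x-y|| = 0 ⟺ ||x-y|| = 0 ⟺ x = y), symmetry (||x-y|| = ||y-x||), and the triangle inequality (10.03·||x-z|| ≤ 10.03·||x-y|| + 10.03·||y-z||). So d is a metric.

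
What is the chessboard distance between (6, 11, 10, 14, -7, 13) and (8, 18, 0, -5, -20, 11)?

max(|x_i - y_i|) = max(|6 - 8|, |11 - 18|, |10 - 0|, |14 - (-5)|, |-7 - (-20)|, |13 - 11|) = max(2, 7, 10, 19, 13, 2) = 19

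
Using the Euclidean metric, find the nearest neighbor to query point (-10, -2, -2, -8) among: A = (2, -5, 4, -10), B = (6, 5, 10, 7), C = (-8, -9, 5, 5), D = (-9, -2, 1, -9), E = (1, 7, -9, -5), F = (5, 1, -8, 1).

Distances: d(A) ≈ 13.8924, d(B) ≈ 25.9615, d(C) ≈ 16.4621, d(D) ≈ 3.3166, d(E) ≈ 16.1245, d(F) ≈ 18.735. Nearest: D = (-9, -2, 1, -9) with distance 3.3166.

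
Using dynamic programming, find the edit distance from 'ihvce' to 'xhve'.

Let D[i][j] be the edit distance between the first i characters of 'ihvce' and the first j characters of 'xhve', with D[i][0] = i, D[0][j] = j, and D[i][j] = D[i-1][j-1] if the characters match, else 1 + min(D[i-1][j], D[i][j-1], D[i-1][j-1]). Filling the table (rows: prefixes of 'ihvce', columns: prefixes of 'xhve'):
     ε  x  h  v  e
  ε  0  1  2  3  4
  i  1  1  2  3  4
  h  2  2  1  2  3
  v  3  3  2  1  2
  c  4  4  3  2  2
  e  5  5  4  3  2
The bottom-right entry gives D[5][4] = 2, so no sequence of fewer than 2 edits works. Backtracking through the table gives one optimal edit sequence (2 edits):
  ihvce → xhvce (sub i→x @1)
  xhvce → xhve (del c @4)
Edit distance = 2.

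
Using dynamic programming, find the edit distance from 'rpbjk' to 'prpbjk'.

Let D[i][j] be the edit distance between the first i characters of 'rpbjk' and the first j characters of 'prpbjk', with D[i][0] = i, D[0][j] = j, and D[i][j] = D[i-1][j-1] if the characters match, else 1 + min(D[i-1][j], D[i][j-1], D[i-1][j-1]). Filling the table (rows: prefixes of 'rpbjk', columns: prefixes of 'prpbjk'):
     ε  p  r  p  b  j  k
  ε  0  1  2  3  4  5  6
  r  1  1  1  2  3  4  5
  p  2  1  2  1  2  3  4
  b  3  2  2  2  1  2  3
  j  4  3  3  3  2  1  2
  k  5  4  4  4  3  2  1
The bottom-right entry gives D[5][6] = 1, so no sequence of fewer than 1 edit works. Backtracking through the table gives one optimal edit sequence (1 edit):
  rpbjk → prpbjk (ins p @1)
Edit distance = 1.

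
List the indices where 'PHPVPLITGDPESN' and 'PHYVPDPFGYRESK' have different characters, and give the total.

Differing positions: 3, 6, 7, 8, 10, 11, 14. Hamming distance = 7.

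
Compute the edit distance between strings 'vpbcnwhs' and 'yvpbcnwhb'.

Let D[i][j] be the edit distance between the first i characters of 'vpbcnwhs' and the first j characters of 'yvpbcnwhb', with D[i][0] = i, D[0][j] = j, and D[i][j] = D[i-1][j-1] if the characters match, else 1 + min(D[i-1][j], D[i][j-1], D[i-1][j-1]). Filling the table (rows: prefixes of 'vpbcnwhs', columns: prefixes of 'yvpbcnwhb'):
     ε  y  v  p  b  c  n  w  h  b
  ε  0  1  2  3  4  5  6  7  8  9
  v  1  1  1  2  3  4  5  6  7  8
  p  2  2  2  1  2  3  4  5  6  7
  b  3  3  3  2  1  2  3  4  5  6
  c  4  4  4  3  2  1  2  3  4  5
  n  5  5  5  4  3  2  1  2  3  4
  w  6  6  6  5  4  3  2  1  2  3
  h  7  7  7  6  5  4  3  2  1  2
  s  8  8  8  7  6  5  4  3  2  2
The bottom-right entry gives D[8][9] = 2, so no sequence of fewer than 2 edits works. Backtracking through the table gives one optimal edit sequence (2 edits):
  vpbcnwhs → yvpbcnwhs (ins y @1)
  yvpbcnwhs → yvpbcnwhb (sub s→b @9)
Edit distance = 2.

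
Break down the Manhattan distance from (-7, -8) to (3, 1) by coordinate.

Σ|x_i - y_i| = |-7 - 3| + |-8 - 1| = 10 + 9 = 19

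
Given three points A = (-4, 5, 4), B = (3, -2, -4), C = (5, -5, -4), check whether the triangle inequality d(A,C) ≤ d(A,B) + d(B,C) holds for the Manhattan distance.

d(A,B) = 7 + 7 + 8 = 22, d(B,C) = 2 + 3 + 0 = 5, d(A,C) = 9 + 10 + 8 = 27.
d(A,C) = 27 ≤ 22 + 5 = 27. Triangle inequality is satisfied.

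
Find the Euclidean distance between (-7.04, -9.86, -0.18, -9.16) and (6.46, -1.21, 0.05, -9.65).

√(Σ(x_i - y_i)²) = √((-7.04 - 6.46)² + (-9.86 - (-1.21))² + (-0.18 - 0.05)² + (-9.16 - (-9.65))²)
= √((-13.5)² + (-8.65)² + (-0.23)² + 0.49²) = √(182.25 + 74.8225 + 0.0529 + 0.2401) = √257.3655 ≈ 16.0426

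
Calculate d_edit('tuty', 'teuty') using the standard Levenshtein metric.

Let D[i][j] be the edit distance between the first i characters of 'tuty' and the first j characters of 'teuty', with D[i][0] = i, D[0][j] = j, and D[i][j] = D[i-1][j-1] if the characters match, else 1 + min(D[i-1][j], D[i][j-1], D[i-1][j-1]). Filling the table (rows: prefixes of 'tuty', columns: prefixes of 'teuty'):
     ε  t  e  u  t  y
  ε  0  1  2  3  4  5
  t  1  0  1  2  3  4
  u  2  1  1  1  2  3
  t  3  2  2  2  1  2
  y  4  3  3  3  2  1
The bottom-right entry gives D[4][5] = 1, so no sequence of fewer than 1 edit works. Backtracking through the table gives one optimal edit sequence (1 edit):
  tuty → teuty (ins e @2)
Edit distance = 1.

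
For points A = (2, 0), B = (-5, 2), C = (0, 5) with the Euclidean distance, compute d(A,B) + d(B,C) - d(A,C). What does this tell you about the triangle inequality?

d(A,B) = √(7² + 2²) = √53 ≈ 7.2801, d(B,C) = √(5² + 3²) = √34 ≈ 5.831, d(A,C) = √(2² + 5²) = √29 ≈ 5.3852.
d(A,B) + d(B,C) - d(A,C) = 7.2801 + 5.831 - 5.3852 = 13.1111 - 5.3852 = 7.7259 (to 4 decimal places). This is ≥ 0, so the triangle inequality holds for these points.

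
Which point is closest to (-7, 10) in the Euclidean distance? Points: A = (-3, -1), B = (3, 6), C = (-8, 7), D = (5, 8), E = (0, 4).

Distances: d(A) ≈ 11.7047, d(B) ≈ 10.7703, d(C) ≈ 3.1623, d(D) ≈ 12.1655, d(E) ≈ 9.2195. Nearest: C = (-8, 7) with distance 3.1623.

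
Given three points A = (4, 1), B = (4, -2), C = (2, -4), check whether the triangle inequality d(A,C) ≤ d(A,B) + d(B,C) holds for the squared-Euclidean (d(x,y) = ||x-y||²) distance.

d(A,B) = 0² + 3² = 9, d(B,C) = 2² + 2² = 8, d(A,C) = 2² + 5² = 29.
d(A,C) = 29 > 9 + 8 = 17. Triangle inequality is VIOLATED. (Squared-Euclidean is not a metric — this is a counterexample.)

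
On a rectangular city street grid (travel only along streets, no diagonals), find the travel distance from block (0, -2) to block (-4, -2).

Σ|x_i - y_i| = |0 - (-4)| + |-2 - (-2)| = 4 + 0 = 4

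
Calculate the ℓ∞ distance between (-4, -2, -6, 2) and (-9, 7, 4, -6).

max(|x_i - y_i|) = max(|-4 - (-9)|, |-2 - 7|, |-6 - 4|, |2 - (-6)|) = max(5, 9, 10, 8) = 10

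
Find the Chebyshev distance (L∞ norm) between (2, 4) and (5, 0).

max(|x_i - y_i|) = max(|2 - 5|, |4 - 0|) = max(3, 4) = 4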